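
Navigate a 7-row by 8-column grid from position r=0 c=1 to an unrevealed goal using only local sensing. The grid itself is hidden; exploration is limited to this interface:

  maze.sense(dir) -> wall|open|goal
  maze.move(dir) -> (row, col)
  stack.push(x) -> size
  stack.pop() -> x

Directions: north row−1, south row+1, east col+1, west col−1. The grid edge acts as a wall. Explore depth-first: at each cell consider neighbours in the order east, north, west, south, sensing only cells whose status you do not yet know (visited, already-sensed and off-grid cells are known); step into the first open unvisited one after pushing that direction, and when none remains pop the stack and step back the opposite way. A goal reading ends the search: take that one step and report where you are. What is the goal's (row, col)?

>>> sense dir→east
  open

>>> push x→east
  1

>>> move dir→east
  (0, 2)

>>> sense dir→east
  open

>>> push x→east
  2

>>> move dir→east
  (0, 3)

>>> sense dir→east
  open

>>> push x→east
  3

>>> move dir→east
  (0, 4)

>>> sense dir→east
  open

>>> push x→east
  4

>>> move dir→east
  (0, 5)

>>> sense dir→east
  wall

>>> sense dir→south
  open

>>> push x→south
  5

>>> move dir→south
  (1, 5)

>>> sense dir→east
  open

>>> push x→east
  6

>>> move dir→east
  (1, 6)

>>> sense dir→east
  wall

>>> sense dir→south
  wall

>>> pop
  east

>>> move dir→west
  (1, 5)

>>> sense dir→west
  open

>>> push x→west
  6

>>> move dir→west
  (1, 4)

>>> sense dir→west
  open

>>> push x→west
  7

>>> move dir→west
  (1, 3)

>>> sense dir→west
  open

>>> push x→west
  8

>>> move dir→west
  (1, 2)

>>> sense dir→west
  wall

>>> sense dir→south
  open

>>> push x→south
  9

>>> move dir→south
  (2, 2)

>>> sense dir→east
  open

>>> push x→east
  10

>>> move dir→east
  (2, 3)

>>> sense dir→east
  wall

>>> sense dir→south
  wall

>>> pop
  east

>>> move dir→west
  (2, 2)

>>> sense dir→west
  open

>>> push x→west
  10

>>> move dir→west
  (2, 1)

>>> sense dir→west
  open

>>> push x→west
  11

>>> move dir→west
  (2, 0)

>>> sense dir→north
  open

>>> push x→north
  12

>>> move dir→north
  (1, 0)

>>> sense dir→north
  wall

>>> pop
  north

>>> move dir→south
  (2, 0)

>>> sense dir→south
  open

>>> push x→south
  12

>>> move dir→south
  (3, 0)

>>> sense dir→east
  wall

>>> sense dir→south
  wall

>>> pop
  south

>>> move dir→north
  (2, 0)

>>> pop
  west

>>> move dir→east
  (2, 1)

>>> pop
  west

>>> move dir→east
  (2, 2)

>>> sense dir→south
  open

>>> push x→south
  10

>>> move dir→south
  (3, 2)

>>> sense dir→south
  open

>>> push x→south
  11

>>> move dir→south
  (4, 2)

>>> sense dir→east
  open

>>> push x→east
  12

>>> move dir→east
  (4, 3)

>>> sense dir→east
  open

>>> push x→east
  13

>>> move dir→east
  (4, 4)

>>> sense dir→east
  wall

>>> sense dir→north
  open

>>> push x→north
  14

>>> move dir→north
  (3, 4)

>>> sense dir→east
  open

>>> push x→east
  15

>>> move dir→east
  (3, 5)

>>> sense dir→east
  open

>>> push x→east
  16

>>> move dir→east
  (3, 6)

>>> sense dir→east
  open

>>> push x→east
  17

>>> move dir→east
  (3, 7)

>>> sense dir→north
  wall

>>> sense dir→south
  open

>>> push x→south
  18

>>> move dir→south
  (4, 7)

>>> sense dir→west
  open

>>> push x→west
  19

>>> move dir→west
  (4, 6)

>>> sense dir→south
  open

>>> push x→south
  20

>>> move dir→south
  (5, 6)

>>> sense dir→east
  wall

>>> sense dir→west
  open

>>> push x→west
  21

>>> move dir→west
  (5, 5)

>>> sense dir→west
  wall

>>> sense dir→south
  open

>>> push x→south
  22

>>> move dir→south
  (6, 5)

>>> sense dir→east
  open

>>> push x→east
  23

>>> move dir→east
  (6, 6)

>>> sense dir→east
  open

>>> push x→east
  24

>>> move dir→east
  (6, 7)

>>> pop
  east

>>> move dir→west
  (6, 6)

>>> pop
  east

>>> move dir→west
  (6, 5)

>>> sense dir→west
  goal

>>> move dir→west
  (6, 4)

Answer: (6, 4)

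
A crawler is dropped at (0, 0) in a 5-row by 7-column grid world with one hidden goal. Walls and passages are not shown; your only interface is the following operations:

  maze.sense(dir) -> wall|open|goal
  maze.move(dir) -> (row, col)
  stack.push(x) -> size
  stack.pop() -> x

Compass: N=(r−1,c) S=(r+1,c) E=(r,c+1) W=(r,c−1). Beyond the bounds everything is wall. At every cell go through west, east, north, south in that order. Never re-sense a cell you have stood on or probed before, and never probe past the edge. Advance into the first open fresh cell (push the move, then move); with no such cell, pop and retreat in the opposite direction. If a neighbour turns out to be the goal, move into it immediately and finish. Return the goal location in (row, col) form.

~$ sense dir='east'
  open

~$ push x='east'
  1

~$ move dir='east'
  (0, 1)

~$ sense dir='east'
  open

~$ push x='east'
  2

~$ move dir='east'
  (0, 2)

~$ sense dir='east'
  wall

~$ sense dir='south'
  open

~$ push x='south'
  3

~$ move dir='south'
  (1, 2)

~$ sense dir='west'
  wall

~$ sense dir='east'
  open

~$ push x='east'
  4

~$ move dir='east'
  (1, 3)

~$ sense dir='east'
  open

~$ push x='east'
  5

~$ move dir='east'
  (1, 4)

~$ sense dir='east'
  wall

~$ sense dir='north'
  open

~$ push x='north'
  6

~$ move dir='north'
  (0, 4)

~$ sense dir='east'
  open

~$ push x='east'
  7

~$ move dir='east'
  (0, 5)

~$ sense dir='east'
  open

~$ push x='east'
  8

~$ move dir='east'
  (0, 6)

~$ sense dir='south'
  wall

~$ pop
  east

~$ move dir='west'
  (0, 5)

~$ pop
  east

~$ move dir='west'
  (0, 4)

~$ pop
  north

~$ move dir='south'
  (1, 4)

~$ sense dir='south'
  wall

~$ pop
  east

~$ move dir='west'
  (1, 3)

~$ sense dir='south'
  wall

~$ pop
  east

~$ move dir='west'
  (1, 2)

~$ sense dir='south'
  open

~$ push x='south'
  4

~$ move dir='south'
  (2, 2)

~$ sense dir='west'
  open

~$ push x='west'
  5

~$ move dir='west'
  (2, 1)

~$ sense dir='west'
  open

~$ push x='west'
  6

~$ move dir='west'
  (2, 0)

~$ sense dir='north'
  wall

~$ sense dir='south'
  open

~$ push x='south'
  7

~$ move dir='south'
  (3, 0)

~$ sense dir='east'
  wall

~$ sense dir='south'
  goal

~$ move dir='south'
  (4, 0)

Answer: (4, 0)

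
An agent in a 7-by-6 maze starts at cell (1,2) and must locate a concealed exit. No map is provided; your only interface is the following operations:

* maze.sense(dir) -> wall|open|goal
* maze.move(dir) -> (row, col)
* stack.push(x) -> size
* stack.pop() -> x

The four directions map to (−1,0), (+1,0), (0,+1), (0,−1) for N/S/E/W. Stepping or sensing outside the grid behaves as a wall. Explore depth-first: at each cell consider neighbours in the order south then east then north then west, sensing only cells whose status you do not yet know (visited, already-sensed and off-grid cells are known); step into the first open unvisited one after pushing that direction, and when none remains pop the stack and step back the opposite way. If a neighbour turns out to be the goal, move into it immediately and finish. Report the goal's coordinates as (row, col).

// sense(south) ~> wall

// sense(east) ~> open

// push(east) ~> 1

// move(east) ~> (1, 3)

// sense(south) ~> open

// push(south) ~> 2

// move(south) ~> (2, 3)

// sense(south) ~> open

// push(south) ~> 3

// move(south) ~> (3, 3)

// sense(south) ~> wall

// sense(east) ~> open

// push(east) ~> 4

// move(east) ~> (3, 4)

// sense(south) ~> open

// push(south) ~> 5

// move(south) ~> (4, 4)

// sense(south) ~> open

// push(south) ~> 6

// move(south) ~> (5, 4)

// sense(south) ~> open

// push(south) ~> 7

// move(south) ~> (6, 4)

// sense(east) ~> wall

// sense(west) ~> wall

// pop() ~> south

// move(north) ~> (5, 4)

// sense(east) ~> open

// push(east) ~> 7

// move(east) ~> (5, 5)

// sense(north) ~> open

// push(north) ~> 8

// move(north) ~> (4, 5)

// sense(north) ~> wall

// pop() ~> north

// move(south) ~> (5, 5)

// pop() ~> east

// move(west) ~> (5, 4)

// sense(west) ~> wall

// pop() ~> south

// move(north) ~> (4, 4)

// pop() ~> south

// move(north) ~> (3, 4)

// sense(north) ~> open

// push(north) ~> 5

// move(north) ~> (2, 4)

// sense(east) ~> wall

// sense(north) ~> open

// push(north) ~> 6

// move(north) ~> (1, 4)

// sense(east) ~> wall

// sense(north) ~> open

// push(north) ~> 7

// move(north) ~> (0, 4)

// sense(east) ~> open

// push(east) ~> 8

// move(east) ~> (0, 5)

// pop() ~> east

// move(west) ~> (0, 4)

// sense(west) ~> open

// push(west) ~> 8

// move(west) ~> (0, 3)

// sense(west) ~> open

// push(west) ~> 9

// move(west) ~> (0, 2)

// sense(west) ~> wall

// pop() ~> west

// move(east) ~> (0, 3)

// pop() ~> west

// move(east) ~> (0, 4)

// pop() ~> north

// move(south) ~> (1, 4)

// pop() ~> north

// move(south) ~> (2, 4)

// pop() ~> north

// move(south) ~> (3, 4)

// pop() ~> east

// move(west) ~> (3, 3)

// sense(west) ~> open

// push(west) ~> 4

// move(west) ~> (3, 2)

// sense(south) ~> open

// push(south) ~> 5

// move(south) ~> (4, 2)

// sense(south) ~> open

// push(south) ~> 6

// move(south) ~> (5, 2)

// sense(south) ~> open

// push(south) ~> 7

// move(south) ~> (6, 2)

// sense(west) ~> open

// push(west) ~> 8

// move(west) ~> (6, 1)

// sense(north) ~> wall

// sense(west) ~> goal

// move(west) ~> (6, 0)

Answer: (6, 0)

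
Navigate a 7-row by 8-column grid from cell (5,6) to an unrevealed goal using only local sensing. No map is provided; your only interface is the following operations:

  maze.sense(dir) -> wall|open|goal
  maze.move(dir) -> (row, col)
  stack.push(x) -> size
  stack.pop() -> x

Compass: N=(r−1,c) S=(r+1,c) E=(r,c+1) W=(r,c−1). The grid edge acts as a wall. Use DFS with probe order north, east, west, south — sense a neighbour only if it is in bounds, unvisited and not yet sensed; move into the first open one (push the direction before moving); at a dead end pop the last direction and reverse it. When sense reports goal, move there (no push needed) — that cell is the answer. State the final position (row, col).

% maze.sense dir='north'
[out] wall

% maze.sense dir='east'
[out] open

% stack.push x='east'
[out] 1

% maze.move dir='east'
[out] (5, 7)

% maze.sense dir='north'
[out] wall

% maze.sense dir='south'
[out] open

% stack.push x='south'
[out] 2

% maze.move dir='south'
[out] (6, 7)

% maze.sense dir='west'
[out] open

% stack.push x='west'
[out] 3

% maze.move dir='west'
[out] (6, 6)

% maze.sense dir='west'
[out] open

% stack.push x='west'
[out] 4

% maze.move dir='west'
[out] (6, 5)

% maze.sense dir='north'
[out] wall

% maze.sense dir='west'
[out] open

% stack.push x='west'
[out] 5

% maze.move dir='west'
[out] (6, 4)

% maze.sense dir='north'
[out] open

% stack.push x='north'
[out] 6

% maze.move dir='north'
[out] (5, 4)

% maze.sense dir='north'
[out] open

% stack.push x='north'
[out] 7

% maze.move dir='north'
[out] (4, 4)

% maze.sense dir='north'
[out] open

% stack.push x='north'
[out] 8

% maze.move dir='north'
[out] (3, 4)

% maze.sense dir='north'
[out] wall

% maze.sense dir='east'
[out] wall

% maze.sense dir='west'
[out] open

% stack.push x='west'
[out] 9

% maze.move dir='west'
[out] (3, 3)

% maze.sense dir='north'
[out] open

% stack.push x='north'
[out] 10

% maze.move dir='north'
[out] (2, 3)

% maze.sense dir='north'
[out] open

% stack.push x='north'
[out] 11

% maze.move dir='north'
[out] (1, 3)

% maze.sense dir='north'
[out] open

% stack.push x='north'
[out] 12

% maze.move dir='north'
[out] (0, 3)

% maze.sense dir='east'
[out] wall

% maze.sense dir='west'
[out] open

% stack.push x='west'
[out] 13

% maze.move dir='west'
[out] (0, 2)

% maze.sense dir='west'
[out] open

% stack.push x='west'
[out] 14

% maze.move dir='west'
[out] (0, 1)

% maze.sense dir='west'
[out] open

% stack.push x='west'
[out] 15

% maze.move dir='west'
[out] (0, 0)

% maze.sense dir='south'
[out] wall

% stack.pop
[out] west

% maze.move dir='east'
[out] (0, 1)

% maze.sense dir='south'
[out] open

% stack.push x='south'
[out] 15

% maze.move dir='south'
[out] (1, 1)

% maze.sense dir='east'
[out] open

% stack.push x='east'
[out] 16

% maze.move dir='east'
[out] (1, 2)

% maze.sense dir='south'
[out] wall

% stack.pop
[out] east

% maze.move dir='west'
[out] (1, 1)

% maze.sense dir='south'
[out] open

% stack.push x='south'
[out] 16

% maze.move dir='south'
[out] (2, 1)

% maze.sense dir='west'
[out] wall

% maze.sense dir='south'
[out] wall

% stack.pop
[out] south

% maze.move dir='north'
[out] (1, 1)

% stack.pop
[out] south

% maze.move dir='north'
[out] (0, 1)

% stack.pop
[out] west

% maze.move dir='east'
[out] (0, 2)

% stack.pop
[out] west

% maze.move dir='east'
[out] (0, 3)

% stack.pop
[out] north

% maze.move dir='south'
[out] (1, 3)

% maze.sense dir='east'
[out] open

% stack.push x='east'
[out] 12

% maze.move dir='east'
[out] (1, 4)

% maze.sense dir='east'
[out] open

% stack.push x='east'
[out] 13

% maze.move dir='east'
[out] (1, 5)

% maze.sense dir='north'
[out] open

% stack.push x='north'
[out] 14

% maze.move dir='north'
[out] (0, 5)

% maze.sense dir='east'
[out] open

% stack.push x='east'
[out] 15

% maze.move dir='east'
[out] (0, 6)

% maze.sense dir='east'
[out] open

% stack.push x='east'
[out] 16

% maze.move dir='east'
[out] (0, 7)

% maze.sense dir='south'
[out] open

% stack.push x='south'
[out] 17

% maze.move dir='south'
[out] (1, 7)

% maze.sense dir='west'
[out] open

% stack.push x='west'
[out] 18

% maze.move dir='west'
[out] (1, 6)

% maze.sense dir='south'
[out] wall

% stack.pop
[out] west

% maze.move dir='east'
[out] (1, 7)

% maze.sense dir='south'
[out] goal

% maze.move dir='south'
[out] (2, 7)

Answer: (2, 7)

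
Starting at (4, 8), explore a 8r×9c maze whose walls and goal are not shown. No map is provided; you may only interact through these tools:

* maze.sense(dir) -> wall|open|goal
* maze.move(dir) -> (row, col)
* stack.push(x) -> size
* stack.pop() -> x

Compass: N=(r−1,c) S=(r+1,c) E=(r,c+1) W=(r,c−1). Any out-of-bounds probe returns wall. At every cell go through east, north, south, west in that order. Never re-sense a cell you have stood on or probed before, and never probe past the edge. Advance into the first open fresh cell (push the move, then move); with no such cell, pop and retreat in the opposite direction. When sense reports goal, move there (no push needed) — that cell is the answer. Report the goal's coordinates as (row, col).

Step: maze.sense[dir='north']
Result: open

Step: stack.push[x='north']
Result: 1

Step: maze.move[dir='north']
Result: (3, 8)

Step: maze.sense[dir='north']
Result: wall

Step: maze.sense[dir='west']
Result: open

Step: stack.push[x='west']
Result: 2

Step: maze.move[dir='west']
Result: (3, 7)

Step: maze.sense[dir='north']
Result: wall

Step: maze.sense[dir='south']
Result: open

Step: stack.push[x='south']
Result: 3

Step: maze.move[dir='south']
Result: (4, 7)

Step: maze.sense[dir='south']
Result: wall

Step: maze.sense[dir='west']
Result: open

Step: stack.push[x='west']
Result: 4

Step: maze.move[dir='west']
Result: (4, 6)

Step: maze.sense[dir='north']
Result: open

Step: stack.push[x='north']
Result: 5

Step: maze.move[dir='north']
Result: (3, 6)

Step: maze.sense[dir='north']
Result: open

Step: stack.push[x='north']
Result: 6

Step: maze.move[dir='north']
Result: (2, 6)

Step: maze.sense[dir='north']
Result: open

Step: stack.push[x='north']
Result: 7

Step: maze.move[dir='north']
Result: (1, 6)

Step: maze.sense[dir='east']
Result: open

Step: stack.push[x='east']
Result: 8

Step: maze.move[dir='east']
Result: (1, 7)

Step: maze.sense[dir='east']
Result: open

Step: stack.push[x='east']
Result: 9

Step: maze.move[dir='east']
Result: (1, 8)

Step: maze.sense[dir='north']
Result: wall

Step: stack.pop[]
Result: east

Step: maze.move[dir='west']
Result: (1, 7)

Step: maze.sense[dir='north']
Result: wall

Step: stack.pop[]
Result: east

Step: maze.move[dir='west']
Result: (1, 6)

Step: maze.sense[dir='north']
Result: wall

Step: maze.sense[dir='west']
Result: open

Step: stack.push[x='west']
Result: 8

Step: maze.move[dir='west']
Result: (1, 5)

Step: maze.sense[dir='north']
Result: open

Step: stack.push[x='north']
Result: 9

Step: maze.move[dir='north']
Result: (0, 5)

Step: maze.sense[dir='west']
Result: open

Step: stack.push[x='west']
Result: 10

Step: maze.move[dir='west']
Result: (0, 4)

Step: maze.sense[dir='south']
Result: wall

Step: maze.sense[dir='west']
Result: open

Step: stack.push[x='west']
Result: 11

Step: maze.move[dir='west']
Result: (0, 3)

Step: maze.sense[dir='south']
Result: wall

Step: maze.sense[dir='west']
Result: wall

Step: stack.pop[]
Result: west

Step: maze.move[dir='east']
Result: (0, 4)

Step: stack.pop[]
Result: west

Step: maze.move[dir='east']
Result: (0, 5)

Step: stack.pop[]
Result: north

Step: maze.move[dir='south']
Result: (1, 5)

Step: maze.sense[dir='south']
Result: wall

Step: stack.pop[]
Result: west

Step: maze.move[dir='east']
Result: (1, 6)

Step: stack.pop[]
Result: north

Step: maze.move[dir='south']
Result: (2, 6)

Step: stack.pop[]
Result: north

Step: maze.move[dir='south']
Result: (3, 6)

Step: maze.sense[dir='west']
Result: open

Step: stack.push[x='west']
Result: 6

Step: maze.move[dir='west']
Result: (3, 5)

Step: maze.sense[dir='south']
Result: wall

Step: maze.sense[dir='west']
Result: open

Step: stack.push[x='west']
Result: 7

Step: maze.move[dir='west']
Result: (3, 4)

Step: maze.sense[dir='north']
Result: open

Step: stack.push[x='north']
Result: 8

Step: maze.move[dir='north']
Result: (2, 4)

Step: maze.sense[dir='west']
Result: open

Step: stack.push[x='west']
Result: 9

Step: maze.move[dir='west']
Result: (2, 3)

Step: maze.sense[dir='south']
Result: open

Step: stack.push[x='south']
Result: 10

Step: maze.move[dir='south']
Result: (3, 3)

Step: maze.sense[dir='south']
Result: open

Step: stack.push[x='south']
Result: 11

Step: maze.move[dir='south']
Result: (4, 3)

Step: maze.sense[dir='east']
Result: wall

Step: maze.sense[dir='south']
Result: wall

Step: maze.sense[dir='west']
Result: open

Step: stack.push[x='west']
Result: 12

Step: maze.move[dir='west']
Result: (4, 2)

Step: maze.sense[dir='north']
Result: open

Step: stack.push[x='north']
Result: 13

Step: maze.move[dir='north']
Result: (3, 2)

Step: maze.sense[dir='north']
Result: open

Step: stack.push[x='north']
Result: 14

Step: maze.move[dir='north']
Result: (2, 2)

Step: maze.sense[dir='north']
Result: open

Step: stack.push[x='north']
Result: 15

Step: maze.move[dir='north']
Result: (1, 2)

Step: maze.sense[dir='west']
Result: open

Step: stack.push[x='west']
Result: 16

Step: maze.move[dir='west']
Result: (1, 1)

Step: maze.sense[dir='north']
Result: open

Step: stack.push[x='north']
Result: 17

Step: maze.move[dir='north']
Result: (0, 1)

Step: maze.sense[dir='west']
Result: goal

Step: maze.move[dir='west']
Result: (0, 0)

Answer: (0, 0)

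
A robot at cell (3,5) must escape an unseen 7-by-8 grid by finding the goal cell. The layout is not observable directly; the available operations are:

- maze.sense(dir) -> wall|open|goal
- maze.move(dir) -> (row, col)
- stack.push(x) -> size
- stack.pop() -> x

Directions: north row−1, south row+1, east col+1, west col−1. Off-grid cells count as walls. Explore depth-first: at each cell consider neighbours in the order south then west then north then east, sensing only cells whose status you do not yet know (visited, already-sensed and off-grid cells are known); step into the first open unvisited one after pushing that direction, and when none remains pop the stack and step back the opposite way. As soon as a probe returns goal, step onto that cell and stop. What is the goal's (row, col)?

;; 1. maze.sense(dir='south') : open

;; 2. stack.push(x='south') : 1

;; 3. maze.move(dir='south') : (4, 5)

;; 4. maze.sense(dir='south') : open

;; 5. stack.push(x='south') : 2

;; 6. maze.move(dir='south') : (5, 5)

;; 7. maze.sense(dir='south') : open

;; 8. stack.push(x='south') : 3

;; 9. maze.move(dir='south') : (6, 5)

;; 10. maze.sense(dir='west') : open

;; 11. stack.push(x='west') : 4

;; 12. maze.move(dir='west') : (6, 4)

;; 13. maze.sense(dir='west') : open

;; 14. stack.push(x='west') : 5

;; 15. maze.move(dir='west') : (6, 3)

;; 16. maze.sense(dir='west') : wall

;; 17. maze.sense(dir='north') : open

;; 18. stack.push(x='north') : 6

;; 19. maze.move(dir='north') : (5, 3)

;; 20. maze.sense(dir='west') : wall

;; 21. maze.sense(dir='north') : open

;; 22. stack.push(x='north') : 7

;; 23. maze.move(dir='north') : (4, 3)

;; 24. maze.sense(dir='west') : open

;; 25. stack.push(x='west') : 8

;; 26. maze.move(dir='west') : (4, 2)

;; 27. maze.sense(dir='west') : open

;; 28. stack.push(x='west') : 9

;; 29. maze.move(dir='west') : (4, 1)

;; 30. maze.sense(dir='south') : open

;; 31. stack.push(x='south') : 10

;; 32. maze.move(dir='south') : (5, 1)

;; 33. maze.sense(dir='south') : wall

;; 34. maze.sense(dir='west') : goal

;; 35. maze.move(dir='west') : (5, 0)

Answer: (5, 0)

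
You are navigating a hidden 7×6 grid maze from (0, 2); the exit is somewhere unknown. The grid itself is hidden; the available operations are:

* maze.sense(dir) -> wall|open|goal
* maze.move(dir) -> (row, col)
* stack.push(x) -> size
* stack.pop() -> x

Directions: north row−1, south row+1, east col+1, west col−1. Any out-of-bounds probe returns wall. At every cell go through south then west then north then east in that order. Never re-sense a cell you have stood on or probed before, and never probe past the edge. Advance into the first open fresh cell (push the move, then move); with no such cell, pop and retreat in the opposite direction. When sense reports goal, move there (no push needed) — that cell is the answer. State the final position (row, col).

I call maze.sense(south), — result: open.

I try stack.push(south), which returns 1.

I call maze.move(south), and get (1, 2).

Now I run maze.sense(south), — result: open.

I invoke stack.push(south), — result: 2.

Calling maze.move(south), yielding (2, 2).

Calling maze.sense(south), → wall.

Invoking maze.sense(west), : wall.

I invoke maze.sense(east), → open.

I use stack.push(east), and get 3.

Calling maze.move(east), → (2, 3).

Using maze.sense(south), giving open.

Calling stack.push(south), and see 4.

Next I call maze.move(south), yielding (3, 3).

Next I call maze.sense(south), → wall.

Invoking maze.sense(east), and see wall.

I invoke stack.pop, and see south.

Next I call maze.move(north), giving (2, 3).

Then maze.sense(north), : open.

I try stack.push(north), — result: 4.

Invoking maze.move(north), — result: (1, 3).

I call maze.sense(north), and observe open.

Then stack.push(north), yielding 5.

I use maze.move(north), — result: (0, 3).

Calling maze.sense(east), — result: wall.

Next I call stack.pop, and see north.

I use maze.move(south), — result: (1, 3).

I run maze.sense(east), — result: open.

Calling stack.push(east), giving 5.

I try maze.move(east), — result: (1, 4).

I run maze.sense(south), giving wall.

I invoke maze.sense(east), and observe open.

I use stack.push(east), → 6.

Then maze.move(east), giving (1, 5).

I invoke maze.sense(south), which returns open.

Next I call stack.push(south), which returns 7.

I call maze.move(south), and see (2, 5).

Next I call maze.sense(south), and observe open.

I use stack.push(south), and observe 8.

I call maze.move(south), and get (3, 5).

I try maze.sense(south), giving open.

I use stack.push(south), giving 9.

Now I run maze.move(south), : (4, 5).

Next I call maze.sense(south), yielding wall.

I try maze.sense(west), and see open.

I invoke stack.push(west), → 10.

I try maze.move(west), and see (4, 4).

Invoking maze.sense(south), giving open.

Now I run stack.push(south), and see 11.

Then maze.move(south), which returns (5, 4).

I try maze.sense(south), giving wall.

Then maze.sense(west), which returns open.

Now I run stack.push(west), yielding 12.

I use maze.move(west), — result: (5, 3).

I try maze.sense(south), and get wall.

Then maze.sense(west), and observe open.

Now I run stack.push(west), which returns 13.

Now I run maze.move(west), : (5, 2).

I run maze.sense(south), and observe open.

I run stack.push(south), and see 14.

I run maze.move(south), and get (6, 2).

Now I run maze.sense(west), and see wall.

Then stack.pop, which returns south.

I use maze.move(north), and observe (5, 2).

Using maze.sense(west), which returns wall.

I use maze.sense(north), which returns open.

Then stack.push(north), and get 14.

Next I call maze.move(north), and observe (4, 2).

I try maze.sense(west), yielding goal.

Using maze.move(west), yielding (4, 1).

Answer: (4, 1)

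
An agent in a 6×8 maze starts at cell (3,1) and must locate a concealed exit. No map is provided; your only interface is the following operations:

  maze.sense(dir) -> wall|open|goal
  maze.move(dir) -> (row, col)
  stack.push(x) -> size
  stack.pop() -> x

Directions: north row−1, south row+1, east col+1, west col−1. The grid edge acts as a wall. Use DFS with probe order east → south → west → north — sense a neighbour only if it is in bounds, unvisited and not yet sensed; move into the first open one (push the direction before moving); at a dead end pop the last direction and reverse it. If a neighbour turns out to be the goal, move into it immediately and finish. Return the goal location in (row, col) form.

Then sense using dir=east, — result: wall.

Then sense using dir=south, — result: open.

I try push using x=south, and observe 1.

Next I call move using dir=south, yielding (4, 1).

I call sense using dir=east, : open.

Invoking push using x=east, giving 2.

I call move using dir=east, and see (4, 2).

I invoke sense using dir=east, which returns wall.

Using sense using dir=south, and see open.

I try push using x=south, : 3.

Calling move using dir=south, and see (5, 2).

Invoking sense using dir=east, giving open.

Next I call push using x=east, and observe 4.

Now I run move using dir=east, and see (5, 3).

Invoking sense using dir=east, — result: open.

Now I run push using x=east, and get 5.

I invoke move using dir=east, — result: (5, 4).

Using sense using dir=east, yielding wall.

Calling sense using dir=north, and see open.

I use push using x=north, → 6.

I try move using dir=north, — result: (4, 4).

I invoke sense using dir=east, — result: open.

I invoke push using x=east, and observe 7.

I invoke move using dir=east, → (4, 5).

Calling sense using dir=east, and get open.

Using push using x=east, and get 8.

I call move using dir=east, → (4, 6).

Then sense using dir=east, : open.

Next I call push using x=east, and get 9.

Calling move using dir=east, and get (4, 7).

I call sense using dir=south, and see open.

Then push using x=south, yielding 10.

I try move using dir=south, giving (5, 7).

I call sense using dir=west, and get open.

Calling push using x=west, which returns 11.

I try move using dir=west, and see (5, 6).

Calling pop, yielding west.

I try move using dir=east, giving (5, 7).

Invoking pop(), which returns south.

Then move using dir=north, — result: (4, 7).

Now I run sense using dir=north, : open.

I invoke push using x=north, giving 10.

I try move using dir=north, — result: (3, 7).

I run sense using dir=west, → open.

Invoking push using x=west, : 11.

I try move using dir=west, → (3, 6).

I run sense using dir=west, → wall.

Now I run sense using dir=north, giving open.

I call push using x=north, which returns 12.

Using move using dir=north, giving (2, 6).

Next I call sense using dir=east, : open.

Then push using x=east, yielding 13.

I use move using dir=east, → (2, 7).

Then sense using dir=north, which returns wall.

I try pop, yielding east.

Invoking move using dir=west, : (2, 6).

Now I run sense using dir=west, yielding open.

I try push using x=west, and see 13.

Invoking move using dir=west, : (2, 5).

I use sense using dir=west, and get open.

I call push using x=west, giving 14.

I run move using dir=west, : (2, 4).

Now I run sense using dir=south, and see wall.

Invoking sense using dir=west, yielding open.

I try push using x=west, : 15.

I call move using dir=west, and see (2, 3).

Then sense using dir=south, yielding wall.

I try sense using dir=west, yielding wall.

I use sense using dir=north, — result: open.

Invoking push using x=north, yielding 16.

I call move using dir=north, — result: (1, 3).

Invoking sense using dir=east, : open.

Next I call push using x=east, : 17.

I use move using dir=east, yielding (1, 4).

Now I run sense using dir=east, : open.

Now I run push using x=east, giving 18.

Invoking move using dir=east, and see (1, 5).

Then sense using dir=east, which returns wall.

Invoking sense using dir=north, : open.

Now I run push using x=north, → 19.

Calling move using dir=north, — result: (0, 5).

Invoking sense using dir=east, yielding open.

Then push using x=east, — result: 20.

Calling move using dir=east, → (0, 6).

Next I call sense using dir=east, → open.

Now I run push using x=east, and observe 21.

I use move using dir=east, which returns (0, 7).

Invoking pop(), giving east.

Now I run move using dir=west, → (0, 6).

Calling pop, yielding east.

I run move using dir=west, and observe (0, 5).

Then sense using dir=west, → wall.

I use pop, and see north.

I try move using dir=south, which returns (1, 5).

I call pop(), which returns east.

Then move using dir=west, and see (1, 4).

I use pop(), yielding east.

Calling move using dir=west, and observe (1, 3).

Now I run sense using dir=west, yielding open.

Calling push using x=west, and observe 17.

Invoking move using dir=west, giving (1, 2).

Now I run sense using dir=west, and see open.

Invoking push using x=west, and observe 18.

I call move using dir=west, : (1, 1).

Using sense using dir=south, which returns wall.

I run sense using dir=west, → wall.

Then sense using dir=north, : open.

I run push using x=north, : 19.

Next I call move using dir=north, giving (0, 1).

I try sense using dir=east, and see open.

I try push using x=east, → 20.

Then move using dir=east, — result: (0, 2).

Using sense using dir=east, which returns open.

I run push using x=east, yielding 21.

I use move using dir=east, and observe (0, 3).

Calling pop, and get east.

I invoke move using dir=west, which returns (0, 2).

I try pop, which returns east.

Next I call move using dir=west, which returns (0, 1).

I use sense using dir=west, yielding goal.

Then move using dir=west, and get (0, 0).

Answer: (0, 0)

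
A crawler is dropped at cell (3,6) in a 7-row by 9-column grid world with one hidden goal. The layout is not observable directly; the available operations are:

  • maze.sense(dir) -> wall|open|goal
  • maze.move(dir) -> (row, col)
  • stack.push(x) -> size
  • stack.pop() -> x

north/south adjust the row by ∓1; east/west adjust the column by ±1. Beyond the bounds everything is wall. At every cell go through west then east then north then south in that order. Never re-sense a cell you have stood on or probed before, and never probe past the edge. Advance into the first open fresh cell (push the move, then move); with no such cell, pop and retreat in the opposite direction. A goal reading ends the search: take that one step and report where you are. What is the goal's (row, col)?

% maze.sense dir=west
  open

% stack.push x=west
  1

% maze.move dir=west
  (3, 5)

% maze.sense dir=west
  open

% stack.push x=west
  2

% maze.move dir=west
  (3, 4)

% maze.sense dir=west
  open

% stack.push x=west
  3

% maze.move dir=west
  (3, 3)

% maze.sense dir=west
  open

% stack.push x=west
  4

% maze.move dir=west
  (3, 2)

% maze.sense dir=west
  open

% stack.push x=west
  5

% maze.move dir=west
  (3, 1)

% maze.sense dir=west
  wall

% maze.sense dir=north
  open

% stack.push x=north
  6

% maze.move dir=north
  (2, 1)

% maze.sense dir=west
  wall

% maze.sense dir=east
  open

% stack.push x=east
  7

% maze.move dir=east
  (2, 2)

% maze.sense dir=east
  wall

% maze.sense dir=north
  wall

% stack.pop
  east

% maze.move dir=west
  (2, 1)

% maze.sense dir=north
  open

% stack.push x=north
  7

% maze.move dir=north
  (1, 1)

% maze.sense dir=west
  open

% stack.push x=west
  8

% maze.move dir=west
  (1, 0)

% maze.sense dir=north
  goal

% maze.move dir=north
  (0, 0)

Answer: (0, 0)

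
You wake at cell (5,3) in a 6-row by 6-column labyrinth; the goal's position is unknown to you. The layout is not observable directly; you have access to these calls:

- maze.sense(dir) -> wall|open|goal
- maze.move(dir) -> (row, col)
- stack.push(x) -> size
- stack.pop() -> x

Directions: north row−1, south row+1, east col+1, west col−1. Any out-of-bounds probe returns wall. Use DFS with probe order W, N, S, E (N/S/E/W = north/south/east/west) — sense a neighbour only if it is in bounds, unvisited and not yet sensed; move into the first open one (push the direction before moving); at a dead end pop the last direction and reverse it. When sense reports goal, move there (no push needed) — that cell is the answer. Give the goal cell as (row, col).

Calling maze.sense passing dir→west, and get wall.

I call maze.sense passing dir→north, giving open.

I try stack.push passing x→north, and see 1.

I call maze.move passing dir→north, → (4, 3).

Now I run maze.sense passing dir→west, yielding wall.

I invoke maze.sense passing dir→north, and observe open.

I use stack.push passing x→north, and see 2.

Next I call maze.move passing dir→north, and observe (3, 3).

I use maze.sense passing dir→west, which returns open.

Next I call stack.push passing x→west, — result: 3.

Now I run maze.move passing dir→west, — result: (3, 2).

Calling maze.sense passing dir→west, yielding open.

I try stack.push passing x→west, which returns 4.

I invoke maze.move passing dir→west, which returns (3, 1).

Invoking maze.sense passing dir→west, and see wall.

Then maze.sense passing dir→north, and see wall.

Next I call maze.sense passing dir→south, yielding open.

I use stack.push passing x→south, and get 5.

Using maze.move passing dir→south, and see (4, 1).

I call maze.sense passing dir→west, — result: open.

Using stack.push passing x→west, giving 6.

I use maze.move passing dir→west, giving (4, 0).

Then maze.sense passing dir→south, and see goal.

Then maze.move passing dir→south, and see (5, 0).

Answer: (5, 0)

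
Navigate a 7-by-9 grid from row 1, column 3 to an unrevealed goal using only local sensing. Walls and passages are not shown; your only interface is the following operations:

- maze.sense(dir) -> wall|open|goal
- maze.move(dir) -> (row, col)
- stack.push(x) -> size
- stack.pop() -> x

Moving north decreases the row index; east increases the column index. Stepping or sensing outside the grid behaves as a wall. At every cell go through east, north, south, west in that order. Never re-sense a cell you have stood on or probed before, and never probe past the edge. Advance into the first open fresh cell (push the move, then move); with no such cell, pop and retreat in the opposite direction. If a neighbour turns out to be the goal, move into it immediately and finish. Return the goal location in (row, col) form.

==> sense(dir=east)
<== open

==> push(x=east)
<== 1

==> move(dir=east)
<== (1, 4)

==> sense(dir=east)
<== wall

==> sense(dir=north)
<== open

==> push(x=north)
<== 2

==> move(dir=north)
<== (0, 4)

==> sense(dir=east)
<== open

==> push(x=east)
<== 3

==> move(dir=east)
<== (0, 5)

==> sense(dir=east)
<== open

==> push(x=east)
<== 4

==> move(dir=east)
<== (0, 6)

==> sense(dir=east)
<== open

==> push(x=east)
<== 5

==> move(dir=east)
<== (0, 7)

==> sense(dir=east)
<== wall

==> sense(dir=south)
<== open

==> push(x=south)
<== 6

==> move(dir=south)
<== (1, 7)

==> sense(dir=east)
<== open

==> push(x=east)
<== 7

==> move(dir=east)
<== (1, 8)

==> sense(dir=south)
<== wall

==> pop()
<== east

==> move(dir=west)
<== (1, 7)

==> sense(dir=south)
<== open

==> push(x=south)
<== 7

==> move(dir=south)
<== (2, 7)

==> sense(dir=south)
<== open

==> push(x=south)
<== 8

==> move(dir=south)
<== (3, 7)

==> sense(dir=east)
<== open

==> push(x=east)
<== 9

==> move(dir=east)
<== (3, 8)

==> sense(dir=south)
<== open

==> push(x=south)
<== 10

==> move(dir=south)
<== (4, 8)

==> sense(dir=south)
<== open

==> push(x=south)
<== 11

==> move(dir=south)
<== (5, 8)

==> sense(dir=south)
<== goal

==> move(dir=south)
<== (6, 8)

Answer: (6, 8)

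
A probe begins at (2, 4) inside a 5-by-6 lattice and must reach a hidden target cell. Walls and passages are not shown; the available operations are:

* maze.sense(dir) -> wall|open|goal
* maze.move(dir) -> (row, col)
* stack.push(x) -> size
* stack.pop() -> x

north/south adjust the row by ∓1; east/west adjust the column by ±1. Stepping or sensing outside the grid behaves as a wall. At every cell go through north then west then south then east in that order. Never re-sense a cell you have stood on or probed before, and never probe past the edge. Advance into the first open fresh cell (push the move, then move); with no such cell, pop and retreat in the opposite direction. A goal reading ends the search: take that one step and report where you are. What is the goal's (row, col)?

I try sense on dir='north', → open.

I try push on x='north', which returns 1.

I run move on dir='north', giving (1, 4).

I use sense on dir='north', yielding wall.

I invoke sense on dir='west', — result: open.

Now I run push on x='west', : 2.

I try move on dir='west', and observe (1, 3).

Next I call sense on dir='north', and see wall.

I use sense on dir='west', → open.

Next I call push on x='west', yielding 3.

Then move on dir='west', : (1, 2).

I invoke sense on dir='north', : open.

I run push on x='north', yielding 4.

Now I run move on dir='north', — result: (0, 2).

Now I run sense on dir='west', → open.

I call push on x='west', and observe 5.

I run move on dir='west', → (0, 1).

I call sense on dir='west', and get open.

I run push on x='west', and get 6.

Using move on dir='west', and get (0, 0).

I invoke sense on dir='south', and get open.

I invoke push on x='south', and get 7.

Invoking move on dir='south', : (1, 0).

I use sense on dir='south', and see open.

I call push on x='south', which returns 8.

Then move on dir='south', — result: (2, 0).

Next I call sense on dir='south', and get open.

I use push on x='south', giving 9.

Invoking move on dir='south', — result: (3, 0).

I invoke sense on dir='south', and observe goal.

Next I call move on dir='south', and get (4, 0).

Answer: (4, 0)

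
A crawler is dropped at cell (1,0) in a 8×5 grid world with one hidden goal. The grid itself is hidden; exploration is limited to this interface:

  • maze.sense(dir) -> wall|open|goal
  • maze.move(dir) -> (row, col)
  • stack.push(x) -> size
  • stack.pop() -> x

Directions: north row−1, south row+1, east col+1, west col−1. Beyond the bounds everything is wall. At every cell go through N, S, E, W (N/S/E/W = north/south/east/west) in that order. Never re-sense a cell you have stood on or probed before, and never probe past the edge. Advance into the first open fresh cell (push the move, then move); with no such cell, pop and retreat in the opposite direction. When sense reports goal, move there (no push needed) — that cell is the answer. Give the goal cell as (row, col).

Step: maze.sense[north]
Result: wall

Step: maze.sense[south]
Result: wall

Step: maze.sense[east]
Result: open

Step: stack.push[east]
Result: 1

Step: maze.move[east]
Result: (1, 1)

Step: maze.sense[north]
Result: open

Step: stack.push[north]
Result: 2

Step: maze.move[north]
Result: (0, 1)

Step: maze.sense[east]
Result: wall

Step: stack.pop[]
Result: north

Step: maze.move[south]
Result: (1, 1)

Step: maze.sense[south]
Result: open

Step: stack.push[south]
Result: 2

Step: maze.move[south]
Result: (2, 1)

Step: maze.sense[south]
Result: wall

Step: maze.sense[east]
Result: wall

Step: stack.pop[]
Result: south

Step: maze.move[north]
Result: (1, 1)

Step: maze.sense[east]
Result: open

Step: stack.push[east]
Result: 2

Step: maze.move[east]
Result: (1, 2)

Step: maze.sense[east]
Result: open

Step: stack.push[east]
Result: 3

Step: maze.move[east]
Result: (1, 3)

Step: maze.sense[north]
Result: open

Step: stack.push[north]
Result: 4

Step: maze.move[north]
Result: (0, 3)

Step: maze.sense[east]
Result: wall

Step: stack.pop[]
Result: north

Step: maze.move[south]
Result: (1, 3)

Step: maze.sense[south]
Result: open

Step: stack.push[south]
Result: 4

Step: maze.move[south]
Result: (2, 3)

Step: maze.sense[south]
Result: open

Step: stack.push[south]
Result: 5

Step: maze.move[south]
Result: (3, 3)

Step: maze.sense[south]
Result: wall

Step: maze.sense[east]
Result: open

Step: stack.push[east]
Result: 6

Step: maze.move[east]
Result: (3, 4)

Step: maze.sense[north]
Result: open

Step: stack.push[north]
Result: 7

Step: maze.move[north]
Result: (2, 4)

Step: maze.sense[north]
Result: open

Step: stack.push[north]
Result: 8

Step: maze.move[north]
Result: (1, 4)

Step: stack.pop[]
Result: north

Step: maze.move[south]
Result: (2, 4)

Step: stack.pop[]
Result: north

Step: maze.move[south]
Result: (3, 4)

Step: maze.sense[south]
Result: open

Step: stack.push[south]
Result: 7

Step: maze.move[south]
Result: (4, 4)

Step: maze.sense[south]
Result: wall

Step: stack.pop[]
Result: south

Step: maze.move[north]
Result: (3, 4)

Step: stack.pop[]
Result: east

Step: maze.move[west]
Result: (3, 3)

Step: maze.sense[west]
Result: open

Step: stack.push[west]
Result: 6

Step: maze.move[west]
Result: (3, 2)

Step: maze.sense[south]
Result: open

Step: stack.push[south]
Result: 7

Step: maze.move[south]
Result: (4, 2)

Step: maze.sense[south]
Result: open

Step: stack.push[south]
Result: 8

Step: maze.move[south]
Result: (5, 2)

Step: maze.sense[south]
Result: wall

Step: maze.sense[east]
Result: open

Step: stack.push[east]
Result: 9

Step: maze.move[east]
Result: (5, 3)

Step: maze.sense[south]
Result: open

Step: stack.push[south]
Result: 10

Step: maze.move[south]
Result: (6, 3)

Step: maze.sense[south]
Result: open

Step: stack.push[south]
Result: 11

Step: maze.move[south]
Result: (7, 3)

Step: maze.sense[east]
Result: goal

Step: maze.move[east]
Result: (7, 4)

Answer: (7, 4)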